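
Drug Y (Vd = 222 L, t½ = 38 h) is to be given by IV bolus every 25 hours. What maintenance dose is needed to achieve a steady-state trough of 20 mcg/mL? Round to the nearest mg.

τ/t½ = 25/38 ≈ 0.65789, so f = (1/2)^(25/38) ≈ 0.633803.
Cmin,ss = (D/Vd)·f/(1−f), so D = Cmin,ss·Vd·(1−f)/f.
D = 20 × 222 × (1−f)/f ≈ 20 × 222 × 0.57778 ≈ 2565.34 mg.

2565 mg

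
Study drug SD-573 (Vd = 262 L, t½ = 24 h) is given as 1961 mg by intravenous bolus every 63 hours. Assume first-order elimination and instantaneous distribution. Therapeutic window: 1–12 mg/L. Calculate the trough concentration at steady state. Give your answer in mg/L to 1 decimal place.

Over one 63-h interval, 63/24 ≈ 2.625 half-lives elapse, leaving f ≈ 0.1621 of each dose.
Single-dose peak C₀ = D/Vd = 1961/262 ≈ 7.485 mg/L.
Steady-state trough Cmin,ss = C₀·f/(1−f) ≈ 7.485 × 0.1621/0.8379 ≈ 1.448 mg/L.
Trough 1.4 mg/L vs MEC 1 mg/L: adequate.

1.4 mg/L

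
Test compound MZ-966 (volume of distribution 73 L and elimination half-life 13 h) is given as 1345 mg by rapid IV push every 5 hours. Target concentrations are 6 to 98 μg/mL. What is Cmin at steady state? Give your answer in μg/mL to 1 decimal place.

60.3 μg/mL

Over one 5-h interval, 5/13 ≈ 0.38462 half-lives elapse, leaving f ≈ 0.7660 of each dose.
At steady state, accumulation factor R = 1/(1 − e^(−kτ)) ≈ 4.2735.
Single-dose peak C₀ = D/Vd = 1345/73 ≈ 18.425 μg/mL.
Cmax,ss = C₀/(1 − f) ≈ 18.425/0.2340 ≈ 78.739 μg/mL.
One interval later, Cmin,ss = Cmax,ss·e^(−kτ) ≈ 78.739 × 0.7660 ≈ 60.314 μg/mL.
Trough 60.3 μg/mL vs MEC 6 μg/mL: adequate.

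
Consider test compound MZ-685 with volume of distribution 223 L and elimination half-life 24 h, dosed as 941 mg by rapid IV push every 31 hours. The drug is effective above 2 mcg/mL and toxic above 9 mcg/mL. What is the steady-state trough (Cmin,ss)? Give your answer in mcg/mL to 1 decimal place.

2.9 mcg/mL

k = ln2/t½ = ln2/24 ≈ 0.028881 h⁻¹; fraction remaining f = e^(−kτ) = e^(−0.028881×31) ≈ 0.4085.
Accumulation ratio R = 1/(1 − f) ≈ 1/0.5915 ≈ 1.6906.
Single-dose peak C₀ = D/Vd = 941/223 ≈ 4.220 mcg/mL.
Cmax,ss = C₀/(1 − f) ≈ 4.220/0.5915 ≈ 7.134 mcg/mL.
One interval later, Cmin,ss = Cmax,ss·e^(−kτ) ≈ 7.134 × 0.4085 ≈ 2.914 mcg/mL.
Trough 2.9 mcg/mL vs MEC 2 mcg/mL: adequate.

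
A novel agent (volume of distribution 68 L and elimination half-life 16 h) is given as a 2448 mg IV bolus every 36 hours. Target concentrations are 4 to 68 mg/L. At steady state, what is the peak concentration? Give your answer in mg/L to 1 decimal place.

τ/t½ = 36/16 ≈ 2.25, so fraction remaining f = (1/2)^(36/16) ≈ 0.2102.
Accumulation ratio R = 1/(1 − f) ≈ 1/0.7898 ≈ 1.2661.
Each bolus raises the concentration by D/Vd = 2448/68 ≈ 36.000 mg/L.
Steady-state peak Cmax,ss = C₀·R ≈ 36.000 × 1.2661 ≈ 45.580 mg/L.
Peak 45.6 mg/L vs MTC 68 mg/L: below toxic threshold.

45.6 mg/L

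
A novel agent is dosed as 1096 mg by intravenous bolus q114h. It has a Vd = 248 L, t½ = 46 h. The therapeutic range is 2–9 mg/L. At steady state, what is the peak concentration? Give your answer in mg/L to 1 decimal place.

Over one 114-h interval, 114/46 ≈ 2.4783 half-lives elapse, leaving f ≈ 0.1795 of each dose.
Accumulation ratio R = 1/(1 − f) ≈ 1/0.8205 ≈ 1.2188.
Single-dose peak C₀ = D/Vd = 1096/248 ≈ 4.419 mg/L.
Steady-state peak Cmax,ss = C₀·R ≈ 4.419 × 1.2188 ≈ 5.386 mg/L.
Peak 5.4 mg/L vs MTC 9 mg/L: below toxic threshold.

5.4 mg/L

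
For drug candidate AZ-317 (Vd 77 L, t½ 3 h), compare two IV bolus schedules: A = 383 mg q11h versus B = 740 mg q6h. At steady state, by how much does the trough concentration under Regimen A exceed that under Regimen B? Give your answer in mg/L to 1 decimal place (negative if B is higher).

-2.8 mg/L

Regimen A: f = (1/2)^(11/3) ≈ 0.0787; Cmin,ss = (383/77)·f/(1−f) ≈ 0.425 mg/L.
Regimen B: f = (1/2)^(6/3) ≈ 0.2500; Cmin,ss = (740/77)·f/(1−f) ≈ 3.203 mg/L.
Difference ≈ 0.425 − 3.203 ≈ -2.778 mg/L.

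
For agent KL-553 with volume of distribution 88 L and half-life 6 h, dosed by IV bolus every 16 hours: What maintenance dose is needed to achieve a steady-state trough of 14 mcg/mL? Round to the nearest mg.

τ/t½ = 16/6 ≈ 2.6667, so f = (1/2)^(16/6) ≈ 0.157490.
Cmin,ss = (D/Vd)·f/(1−f), so D = Cmin,ss·Vd·(1−f)/f.
D = 14 × 88 × (1−f)/f ≈ 14 × 88 × 5.34961 ≈ 6590.72 mg.

6591 mg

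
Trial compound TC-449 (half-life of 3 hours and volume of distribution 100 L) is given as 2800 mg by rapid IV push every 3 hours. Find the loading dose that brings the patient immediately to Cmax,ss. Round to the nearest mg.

f = (1/2)^(3/3) ≈ 0.500000; accumulation ratio R = 1/(1−f) ≈ 2.00000.
Loading dose to hit Cmax,ss on first dose: D_load = D_maint·R ≈ 2800 × 2.00000 ≈ 5600.00 mg.

5600 mg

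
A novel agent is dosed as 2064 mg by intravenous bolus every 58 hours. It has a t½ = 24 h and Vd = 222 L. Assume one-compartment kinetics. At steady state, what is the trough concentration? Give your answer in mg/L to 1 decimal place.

Over one 58-h interval, 58/24 ≈ 2.4167 half-lives elapse, leaving f ≈ 0.1873 of each dose.
Accumulation ratio R = 1/(1 − f) ≈ 1/0.8127 ≈ 1.2305.
Single-dose peak C₀ = D/Vd = 2064/222 ≈ 9.297 mg/L.
Steady-state peak Cmax,ss = C₀·R ≈ 9.297 × 1.2305 ≈ 11.440 mg/L.
Steady-state trough Cmin,ss = Cmax,ss·f ≈ 11.440 × 0.1873 ≈ 2.143 mg/L.

2.1 mg/L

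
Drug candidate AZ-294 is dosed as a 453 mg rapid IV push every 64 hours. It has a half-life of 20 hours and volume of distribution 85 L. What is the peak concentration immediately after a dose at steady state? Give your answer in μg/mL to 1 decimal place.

k = ln2/t½ = ln2/20 ≈ 0.034657 h⁻¹; fraction remaining f = e^(−kτ) = e^(−0.034657×64) ≈ 0.1088.
Accumulation ratio R = 1/(1 − f) ≈ 1/0.8912 ≈ 1.1221.
Each bolus raises the concentration by D/Vd = 453/85 ≈ 5.329 μg/mL.
Cmax,ss = C₀/(1 − f) ≈ 5.329/0.8912 ≈ 5.980 μg/mL.

6.0 μg/mL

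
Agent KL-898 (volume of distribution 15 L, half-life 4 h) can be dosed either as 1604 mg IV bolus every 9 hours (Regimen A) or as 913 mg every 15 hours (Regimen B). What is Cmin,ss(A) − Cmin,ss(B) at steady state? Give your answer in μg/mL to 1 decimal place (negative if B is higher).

23.6 μg/mL

Regimen A: f = (1/2)^(9/4) ≈ 0.2102; Cmin,ss = (1604/15)·f/(1−f) ≈ 28.460 μg/mL.
Regimen B: f = (1/2)^(15/4) ≈ 0.0743; Cmin,ss = (913/15)·f/(1−f) ≈ 4.885 μg/mL.
Difference ≈ 28.460 − 4.885 ≈ 23.575 μg/mL.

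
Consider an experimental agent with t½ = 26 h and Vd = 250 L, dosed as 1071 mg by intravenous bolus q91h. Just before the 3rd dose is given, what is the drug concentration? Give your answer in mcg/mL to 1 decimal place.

0.4 mcg/mL

f = (1/2)^(τ/t½) = (1/2)^(91/26) ≈ 0.0884.
C₀ = D/Vd = 1071/250 ≈ 4.284 mcg/mL.
Before the 3rd dose, 2 doses have been given. Superposition: Cmin = C₀·(f + f²).
≈ 4.284 × (0.0884 + 0.0078) ≈ 4.284 × 0.0962 ≈ 0.412 mcg/mL.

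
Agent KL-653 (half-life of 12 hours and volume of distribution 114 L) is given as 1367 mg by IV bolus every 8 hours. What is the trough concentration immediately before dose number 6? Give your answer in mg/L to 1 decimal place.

18.4 mg/L

f = (1/2)^(τ/t½) = (1/2)^(8/12) ≈ 0.6300.
C₀ = D/Vd = 1367/114 ≈ 11.991 mg/L.
Before the 6th dose, 5 doses have been given. Superposition: Cmin = C₀·(f + f² + … + f^5).
≈ 11.991 × (0.6300 + 0.3969 + 0.2500 + 0.1575 + 0.0992) ≈ 11.991 × 1.5336 ≈ 18.389 mg/L.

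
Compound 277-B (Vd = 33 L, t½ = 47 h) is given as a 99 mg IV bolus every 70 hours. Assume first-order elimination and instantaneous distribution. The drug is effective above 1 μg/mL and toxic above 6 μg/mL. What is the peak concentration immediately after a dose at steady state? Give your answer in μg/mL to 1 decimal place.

4.7 μg/mL

Over one 70-h interval, 70/47 ≈ 1.4894 half-lives elapse, leaving f ≈ 0.3562 of each dose.
Accumulation ratio R = 1/(1 − f) ≈ 1/0.6438 ≈ 1.5533.
Each bolus raises the concentration by D/Vd = 99/33 ≈ 3.000 μg/mL.
Steady-state peak Cmax,ss = C₀·R ≈ 3.000 × 1.5533 ≈ 4.660 μg/mL.
Peak 4.7 μg/mL vs MTC 6 μg/mL: below toxic threshold.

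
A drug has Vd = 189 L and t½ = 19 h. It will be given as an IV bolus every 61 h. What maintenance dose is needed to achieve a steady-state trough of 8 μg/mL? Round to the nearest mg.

τ/t½ = 61/19 ≈ 3.2105, so f = (1/2)^(61/19) ≈ 0.108028.
Cmin,ss = (D/Vd)·f/(1−f), so D = Cmin,ss·Vd·(1−f)/f.
D = 8 × 189 × (1−f)/f ≈ 8 × 189 × 8.25686 ≈ 12484.37 mg.

12484 mg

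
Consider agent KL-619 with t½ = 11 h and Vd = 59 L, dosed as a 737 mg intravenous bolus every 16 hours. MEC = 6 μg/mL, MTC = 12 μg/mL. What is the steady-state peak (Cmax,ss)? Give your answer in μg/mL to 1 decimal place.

19.7 μg/mL

Over one 16-h interval, 16/11 ≈ 1.4545 half-lives elapse, leaving f ≈ 0.3649 of each dose.
At steady state, accumulation factor R = 1/(1 − e^(−kτ)) ≈ 1.5746.
Single-dose peak C₀ = D/Vd = 737/59 ≈ 12.492 μg/mL.
Steady-state peak Cmax,ss = C₀·R ≈ 12.492 × 1.5746 ≈ 19.670 μg/mL.
Peak 19.7 μg/mL vs MTC 12 μg/mL: exceeds toxic threshold.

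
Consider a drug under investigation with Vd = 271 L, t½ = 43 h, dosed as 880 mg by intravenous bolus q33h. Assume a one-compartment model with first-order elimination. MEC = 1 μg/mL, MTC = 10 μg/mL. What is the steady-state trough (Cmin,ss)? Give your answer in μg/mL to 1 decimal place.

τ/t½ = 33/43 ≈ 0.76744, so fraction remaining f = (1/2)^(33/43) ≈ 0.5875.
At steady state, accumulation factor R = 1/(1 − e^(−kτ)) ≈ 2.4242.
Each bolus raises the concentration by D/Vd = 880/271 ≈ 3.247 μg/mL.
Cmax,ss = C₀/(1 − f) ≈ 3.247/0.4125 ≈ 7.872 μg/mL.
One interval later, Cmin,ss = Cmax,ss·e^(−kτ) ≈ 7.872 × 0.5875 ≈ 4.625 μg/mL.
Trough 4.6 μg/mL vs MEC 1 μg/mL: adequate.

4.6 μg/mL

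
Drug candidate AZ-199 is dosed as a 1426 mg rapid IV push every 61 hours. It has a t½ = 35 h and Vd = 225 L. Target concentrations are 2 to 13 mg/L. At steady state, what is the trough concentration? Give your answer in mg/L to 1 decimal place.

τ/t½ = 61/35 ≈ 1.7429, so fraction remaining f = (1/2)^(61/35) ≈ 0.2988.
Accumulation ratio R = 1/(1 − f) ≈ 1/0.7012 ≈ 1.4261.
Each bolus raises the concentration by D/Vd = 1426/225 ≈ 6.338 mg/L.
Cmax,ss = C₀/(1 − f) ≈ 6.338/0.7012 ≈ 9.039 mg/L.
Steady-state trough Cmin,ss = Cmax,ss·f ≈ 9.039 × 0.2988 ≈ 2.701 mg/L.
Trough 2.7 mg/L vs MEC 2 mg/L: adequate.

2.7 mg/L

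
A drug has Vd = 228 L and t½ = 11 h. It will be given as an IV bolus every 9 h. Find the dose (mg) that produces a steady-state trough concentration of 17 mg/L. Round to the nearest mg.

2958 mg

τ/t½ = 9/11 ≈ 0.81818, so f = (1/2)^(9/11) ≈ 0.567156.
Cmin,ss = (D/Vd)·f/(1−f), so D = Cmin,ss·Vd·(1−f)/f.
D = 17 × 228 × (1−f)/f ≈ 17 × 228 × 0.76318 ≈ 2958.09 mg.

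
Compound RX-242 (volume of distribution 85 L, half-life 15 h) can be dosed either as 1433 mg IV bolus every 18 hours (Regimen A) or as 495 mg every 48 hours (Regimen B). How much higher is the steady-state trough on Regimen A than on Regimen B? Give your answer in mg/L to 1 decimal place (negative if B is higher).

Regimen A: f = (1/2)^(18/15) ≈ 0.4353; Cmin,ss = (1433/85)·f/(1−f) ≈ 12.996 mg/L.
Regimen B: f = (1/2)^(48/15) ≈ 0.1088; Cmin,ss = (495/85)·f/(1−f) ≈ 0.711 mg/L.
Difference ≈ 12.996 − 0.711 ≈ 12.285 mg/L.

12.3 mg/L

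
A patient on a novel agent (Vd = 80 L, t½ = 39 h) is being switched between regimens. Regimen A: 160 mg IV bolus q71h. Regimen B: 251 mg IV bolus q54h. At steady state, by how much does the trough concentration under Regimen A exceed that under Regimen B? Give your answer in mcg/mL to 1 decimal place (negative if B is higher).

Regimen A: f = (1/2)^(71/39) ≈ 0.2831; Cmin,ss = (160/80)·f/(1−f) ≈ 0.790 mcg/mL.
Regimen B: f = (1/2)^(54/39) ≈ 0.3830; Cmin,ss = (251/80)·f/(1−f) ≈ 1.948 mcg/mL.
Difference ≈ 0.790 − 1.948 ≈ -1.158 mcg/mL.

-1.2 mcg/mL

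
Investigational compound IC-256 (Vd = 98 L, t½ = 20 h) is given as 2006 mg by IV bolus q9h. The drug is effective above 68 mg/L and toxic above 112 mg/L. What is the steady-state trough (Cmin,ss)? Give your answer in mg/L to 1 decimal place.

55.9 mg/L

k = ln2/t½ = ln2/20 ≈ 0.034657 h⁻¹; fraction remaining f = e^(−kτ) = e^(−0.034657×9) ≈ 0.7320.
Each bolus raises the concentration by D/Vd = 2006/98 ≈ 20.469 mg/L.
Steady-state trough Cmin,ss = C₀·f/(1−f) ≈ 20.469 × 0.7320/0.2680 ≈ 55.908 mg/L.
Trough 55.9 mg/L vs MEC 68 mg/L: subtherapeutic.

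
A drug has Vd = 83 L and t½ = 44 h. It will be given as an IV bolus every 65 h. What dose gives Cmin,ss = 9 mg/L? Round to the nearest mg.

τ/t½ = 65/44 ≈ 1.4773, so f = (1/2)^(65/44) ≈ 0.359167.
Cmin,ss = (D/Vd)·f/(1−f), so D = Cmin,ss·Vd·(1−f)/f.
D = 9 × 83 × (1−f)/f ≈ 9 × 83 × 1.78422 ≈ 1332.81 mg.

1333 mg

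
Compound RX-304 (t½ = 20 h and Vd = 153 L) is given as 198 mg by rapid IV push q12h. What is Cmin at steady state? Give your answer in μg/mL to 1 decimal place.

k = ln2/t½ = ln2/20 ≈ 0.034657 h⁻¹; fraction remaining f = e^(−kτ) = e^(−0.034657×12) ≈ 0.6598.
At steady state, accumulation factor R = 1/(1 − e^(−kτ)) ≈ 2.9394.
Single-dose peak C₀ = D/Vd = 198/153 ≈ 1.294 μg/mL.
Cmax,ss = C₀/(1 − f) ≈ 1.294/0.3402 ≈ 3.804 μg/mL.
One interval later, Cmin,ss = Cmax,ss·e^(−kτ) ≈ 3.804 × 0.6598 ≈ 2.510 μg/mL.

2.5 μg/mL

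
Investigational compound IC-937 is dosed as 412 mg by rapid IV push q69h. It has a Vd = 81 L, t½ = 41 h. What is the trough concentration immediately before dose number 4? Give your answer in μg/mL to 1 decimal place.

2.2 μg/mL

f = (1/2)^(τ/t½) = (1/2)^(69/41) ≈ 0.3115.
C₀ = D/Vd = 412/81 ≈ 5.086 μg/mL.
Before the 4th dose, 3 doses have been given. Superposition: Cmin = C₀·(f + f² + … + f^3).
≈ 5.086 × (0.3115 + 0.0970 + 0.0302) ≈ 5.086 × 0.4387 ≈ 2.231 μg/mL.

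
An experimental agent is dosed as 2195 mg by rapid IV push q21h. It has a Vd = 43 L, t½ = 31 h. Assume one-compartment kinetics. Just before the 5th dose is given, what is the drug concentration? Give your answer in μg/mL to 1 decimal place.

72.2 μg/mL

f = (1/2)^(τ/t½) = (1/2)^(21/31) ≈ 0.6253.
C₀ = D/Vd = 2195/43 ≈ 51.047 μg/mL.
Before the 5th dose, 4 doses have been given. Superposition: Cmin = C₀·(f + f² + … + f^4).
≈ 51.047 × (0.6253 + 0.3910 + 0.2445 + 0.1529) ≈ 51.047 × 1.4137 ≈ 72.165 μg/mL.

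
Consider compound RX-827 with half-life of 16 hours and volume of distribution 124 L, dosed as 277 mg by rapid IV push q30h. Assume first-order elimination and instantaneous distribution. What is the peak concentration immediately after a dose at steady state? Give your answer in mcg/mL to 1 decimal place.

k = ln2/t½ = ln2/16 ≈ 0.043322 h⁻¹; fraction remaining f = e^(−kτ) = e^(−0.043322×30) ≈ 0.2726.
Accumulation ratio R = 1/(1 − f) ≈ 1/0.7274 ≈ 1.3748.
Each bolus raises the concentration by D/Vd = 277/124 ≈ 2.234 mcg/mL.
Steady-state peak Cmax,ss = C₀·R ≈ 2.234 × 1.3748 ≈ 3.071 mcg/mL.

3.1 mcg/mL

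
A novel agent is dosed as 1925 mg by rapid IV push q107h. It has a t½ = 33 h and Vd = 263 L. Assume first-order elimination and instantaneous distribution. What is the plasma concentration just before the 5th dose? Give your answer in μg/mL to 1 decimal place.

f = (1/2)^(τ/t½) = (1/2)^(107/33) ≈ 0.1057.
C₀ = D/Vd = 1925/263 ≈ 7.319 μg/mL.
Before the 5th dose, 4 doses have been given. Superposition: Cmin = C₀·(f + f² + … + f^4).
≈ 7.319 × (0.1057 + 0.0112 + 0.0012 + 0.0001) ≈ 7.319 × 0.1182 ≈ 0.865 μg/mL.

0.9 μg/mL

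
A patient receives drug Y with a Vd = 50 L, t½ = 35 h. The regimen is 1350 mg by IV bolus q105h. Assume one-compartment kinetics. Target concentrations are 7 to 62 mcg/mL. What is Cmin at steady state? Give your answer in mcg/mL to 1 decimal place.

The dosing interval is 3 half-lives, so f = 2^(−3) = 0.125.
At steady state, R = 1/(1 − 0.125) = 8/7.
Single-dose peak C₀ = D/Vd = 1350/50 = 27 mcg/mL.
Steady-state peak Cmax,ss = C₀·R = 27 × 8/7 ≈ 30.857 mcg/mL.
Steady-state trough Cmin,ss = Cmax,ss·f ≈ 30.857 × 0.125 ≈ 3.857 mcg/mL.
Trough 3.9 mcg/mL vs MEC 7 mcg/mL: subtherapeutic.

3.9 mcg/mL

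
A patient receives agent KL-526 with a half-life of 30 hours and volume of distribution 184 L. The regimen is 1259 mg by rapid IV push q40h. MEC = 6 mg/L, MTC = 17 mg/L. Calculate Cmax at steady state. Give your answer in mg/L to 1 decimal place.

11.3 mg/L

Over one 40-h interval, 40/30 ≈ 1.3333 half-lives elapse, leaving f ≈ 0.3969 of each dose.
Accumulation ratio R = 1/(1 − f) ≈ 1/0.6031 ≈ 1.6581.
Each bolus raises the concentration by D/Vd = 1259/184 ≈ 6.842 mg/L.
Cmax,ss = C₀/(1 − f) ≈ 6.842/0.6031 ≈ 11.345 mg/L.
Peak 11.3 mg/L vs MTC 17 mg/L: below toxic threshold.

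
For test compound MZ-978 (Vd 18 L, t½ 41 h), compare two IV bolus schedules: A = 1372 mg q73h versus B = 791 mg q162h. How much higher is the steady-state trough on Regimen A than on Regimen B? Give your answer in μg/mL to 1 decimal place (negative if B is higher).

Regimen A: f = (1/2)^(73/41) ≈ 0.2911; Cmin,ss = (1372/18)·f/(1−f) ≈ 31.300 μg/mL.
Regimen B: f = (1/2)^(162/41) ≈ 0.0646; Cmin,ss = (791/18)·f/(1−f) ≈ 3.035 μg/mL.
Difference ≈ 31.300 − 3.035 ≈ 28.265 μg/mL.

28.3 μg/mL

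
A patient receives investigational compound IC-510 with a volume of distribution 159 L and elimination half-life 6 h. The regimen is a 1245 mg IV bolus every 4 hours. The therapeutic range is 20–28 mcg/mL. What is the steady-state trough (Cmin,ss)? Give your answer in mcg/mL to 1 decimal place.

13.3 mcg/mL

Over one 4-h interval, 4/6 ≈ 0.66667 half-lives elapse, leaving f ≈ 0.6300 of each dose.
Accumulation ratio R = 1/(1 − f) ≈ 1/0.3700 ≈ 2.7027.
Each bolus raises the concentration by D/Vd = 1245/159 ≈ 7.830 mcg/mL.
Cmax,ss = C₀/(1 − f) ≈ 7.830/0.3700 ≈ 21.162 mcg/mL.
Steady-state trough Cmin,ss = Cmax,ss·f ≈ 21.162 × 0.6300 ≈ 13.332 mcg/mL.
Trough 13.3 mcg/mL vs MEC 20 mcg/mL: subtherapeutic.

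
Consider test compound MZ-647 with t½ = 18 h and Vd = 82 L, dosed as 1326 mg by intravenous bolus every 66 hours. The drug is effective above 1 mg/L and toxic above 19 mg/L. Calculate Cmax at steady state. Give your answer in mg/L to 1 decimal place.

τ/t½ = 66/18 ≈ 3.6667, so fraction remaining f = (1/2)^(66/18) ≈ 0.0787.
Accumulation ratio R = 1/(1 − f) ≈ 1/0.9213 ≈ 1.0854.
Single-dose peak C₀ = D/Vd = 1326/82 ≈ 16.171 mg/L.
Cmax,ss = C₀/(1 − f) ≈ 16.171/0.9213 ≈ 17.552 mg/L.
Peak 17.6 mg/L vs MTC 19 mg/L: below toxic threshold.

17.6 mg/L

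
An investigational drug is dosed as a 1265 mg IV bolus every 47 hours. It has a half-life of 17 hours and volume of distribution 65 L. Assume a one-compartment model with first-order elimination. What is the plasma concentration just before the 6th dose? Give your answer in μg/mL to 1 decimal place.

f = (1/2)^(τ/t½) = (1/2)^(47/17) ≈ 0.1471.
C₀ = D/Vd = 1265/65 ≈ 19.462 μg/mL.
Before the 6th dose, 5 doses have been given. Superposition: Cmin = C₀·(f + f² + … + f^5).
≈ 19.462 × (0.1471 + 0.0216 + 0.0032 + 0.0005 + 0.0001) ≈ 19.462 × 0.1725 ≈ 3.357 μg/mL.

3.4 μg/mL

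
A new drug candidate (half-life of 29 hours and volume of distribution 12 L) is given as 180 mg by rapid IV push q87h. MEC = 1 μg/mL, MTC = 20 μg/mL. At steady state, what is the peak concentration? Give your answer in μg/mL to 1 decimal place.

17.1 μg/mL

τ = 87 h = 3 half-lives, so f = (1/2)^3 = 0.125.
At steady state, R = 1/(1 − 0.125) = 8/7.
Single-dose peak C₀ = D/Vd = 180/12 = 15 μg/mL.
Steady-state peak Cmax,ss = C₀·R = 15 × 8/7 ≈ 17.143 μg/mL.
Peak 17.1 μg/mL vs MTC 20 μg/mL: below toxic threshold.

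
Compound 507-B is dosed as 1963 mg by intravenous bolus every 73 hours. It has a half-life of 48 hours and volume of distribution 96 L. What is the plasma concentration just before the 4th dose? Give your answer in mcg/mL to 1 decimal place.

10.5 mcg/mL

f = (1/2)^(τ/t½) = (1/2)^(73/48) ≈ 0.3485.
C₀ = D/Vd = 1963/96 ≈ 20.448 mcg/mL.
Before the 4th dose, 3 doses have been given. Superposition: Cmin = C₀·(f + f² + … + f^3).
≈ 20.448 × (0.3485 + 0.1215 + 0.0423) ≈ 20.448 × 0.5123 ≈ 10.476 mcg/mL.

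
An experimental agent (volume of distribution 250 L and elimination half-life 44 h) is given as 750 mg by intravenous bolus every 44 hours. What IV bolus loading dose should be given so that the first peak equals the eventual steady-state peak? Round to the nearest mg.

f = (1/2)^(44/44) ≈ 0.500000; accumulation ratio R = 1/(1−f) ≈ 2.00000.
Loading dose to hit Cmax,ss on first dose: D_load = D_maint·R ≈ 750 × 2.00000 ≈ 1500.00 mg.

1500 mg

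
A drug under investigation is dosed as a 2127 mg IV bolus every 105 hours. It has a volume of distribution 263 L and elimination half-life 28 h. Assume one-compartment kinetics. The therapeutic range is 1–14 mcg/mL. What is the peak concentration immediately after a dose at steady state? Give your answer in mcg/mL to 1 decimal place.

8.7 mcg/mL

Over one 105-h interval, 105/28 ≈ 3.75 half-lives elapse, leaving f ≈ 0.0743 of each dose.
At steady state, accumulation factor R = 1/(1 − e^(−kτ)) ≈ 1.0803.
Each bolus raises the concentration by D/Vd = 2127/263 ≈ 8.087 mcg/mL.
Cmax,ss = C₀/(1 − f) ≈ 8.087/0.9257 ≈ 8.736 mcg/mL.
Peak 8.7 mcg/mL vs MTC 14 mcg/mL: below toxic threshold.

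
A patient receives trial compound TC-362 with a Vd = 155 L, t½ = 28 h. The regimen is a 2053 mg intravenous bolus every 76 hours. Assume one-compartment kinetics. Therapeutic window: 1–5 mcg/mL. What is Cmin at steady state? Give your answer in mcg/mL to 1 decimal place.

2.4 mcg/mL

k = ln2/t½ = ln2/28 ≈ 0.024755 h⁻¹; fraction remaining f = e^(−kτ) = e^(−0.024755×76) ≈ 0.1524.
Single-dose peak C₀ = D/Vd = 2053/155 ≈ 13.245 mcg/mL.
Steady-state trough Cmin,ss = C₀·f/(1−f) ≈ 13.245 × 0.1524/0.8476 ≈ 2.381 mcg/mL.
Trough 2.4 mcg/mL vs MEC 1 mcg/mL: adequate.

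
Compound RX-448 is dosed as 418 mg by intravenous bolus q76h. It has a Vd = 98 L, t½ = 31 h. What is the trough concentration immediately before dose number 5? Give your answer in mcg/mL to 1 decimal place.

1.0 mcg/mL

f = (1/2)^(τ/t½) = (1/2)^(76/31) ≈ 0.1828.
C₀ = D/Vd = 418/98 ≈ 4.265 mcg/mL.
Before the 5th dose, 4 doses have been given. Superposition: Cmin = C₀·(f + f² + … + f^4).
≈ 4.265 × (0.1828 + 0.0334 + 0.0061 + 0.0011) ≈ 4.265 × 0.2234 ≈ 0.953 mcg/mL.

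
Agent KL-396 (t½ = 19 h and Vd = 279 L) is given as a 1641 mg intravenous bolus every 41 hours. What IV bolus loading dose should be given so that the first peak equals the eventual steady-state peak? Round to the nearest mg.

f = (1/2)^(41/19) ≈ 0.224083; accumulation ratio R = 1/(1−f) ≈ 1.28880.
Loading dose to hit Cmax,ss on first dose: D_load = D_maint·R ≈ 1641 × 1.28880 ≈ 2114.92 mg.

2115 mg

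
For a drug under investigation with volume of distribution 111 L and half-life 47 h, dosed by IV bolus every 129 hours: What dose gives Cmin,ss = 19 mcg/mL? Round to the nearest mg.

12026 mg

τ/t½ = 129/47 ≈ 2.7447, so f = (1/2)^(129/47) ≈ 0.149200.
Cmin,ss = (D/Vd)·f/(1−f), so D = Cmin,ss·Vd·(1−f)/f.
D = 19 × 111 × (1−f)/f ≈ 19 × 111 × 5.70241 ≈ 12026.38 mg.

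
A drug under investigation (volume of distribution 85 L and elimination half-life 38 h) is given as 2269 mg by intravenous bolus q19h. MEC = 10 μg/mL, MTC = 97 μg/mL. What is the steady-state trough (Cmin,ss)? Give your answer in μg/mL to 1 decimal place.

64.4 μg/mL

τ/t½ = 19/38 ≈ 0.5, so fraction remaining f = (1/2)^(19/38) ≈ 0.7071.
Each bolus raises the concentration by D/Vd = 2269/85 ≈ 26.694 μg/mL.
Steady-state trough Cmin,ss = C₀·f/(1−f) ≈ 26.694 × 0.7071/0.2929 ≈ 64.443 μg/mL.
Trough 64.4 μg/mL vs MEC 10 μg/mL: adequate.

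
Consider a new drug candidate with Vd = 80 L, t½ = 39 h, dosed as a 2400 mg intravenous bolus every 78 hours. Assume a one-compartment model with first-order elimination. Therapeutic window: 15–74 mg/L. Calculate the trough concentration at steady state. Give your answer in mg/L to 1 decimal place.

The dosing interval is 2 half-lives, so f = 2^(−2) = 0.25.
At steady state, R = 1/(1 − 0.25) = 4/3.
Single-dose peak C₀ = D/Vd = 2400/80 = 30 mg/L.
Steady-state peak Cmax,ss = C₀·R = 30 × 4/3 ≈ 40.000 mg/L.
Steady-state trough Cmin,ss = Cmax,ss·f ≈ 40.000 × 0.25 ≈ 10.000 mg/L.
Trough 10.0 mg/L vs MEC 15 mg/L: subtherapeutic.

10.0 mg/L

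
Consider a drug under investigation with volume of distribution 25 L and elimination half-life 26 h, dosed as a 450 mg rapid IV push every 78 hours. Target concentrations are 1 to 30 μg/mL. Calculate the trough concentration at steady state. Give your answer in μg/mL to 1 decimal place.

τ = 78 h = 3 half-lives, so f = (1/2)^3 = 0.125.
Accumulation ratio R = 1/(1 − f) = 1/0.875 = 8/7.
Single-dose peak C₀ = D/Vd = 450/25 = 18 μg/mL.
Steady-state peak Cmax,ss = C₀·R = 18 × 8/7 ≈ 20.571 μg/mL.
Steady-state trough Cmin,ss = Cmax,ss·f ≈ 20.571 × 0.125 ≈ 2.571 μg/mL.
Trough 2.6 μg/mL vs MEC 1 μg/mL: adequate.

2.6 μg/mL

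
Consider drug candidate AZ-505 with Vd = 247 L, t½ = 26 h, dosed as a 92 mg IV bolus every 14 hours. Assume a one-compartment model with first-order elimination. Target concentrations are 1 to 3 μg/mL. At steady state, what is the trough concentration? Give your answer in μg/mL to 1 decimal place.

k = ln2/t½ = ln2/26 ≈ 0.026660 h⁻¹; fraction remaining f = e^(−kτ) = e^(−0.026660×14) ≈ 0.6885.
Accumulation ratio R = 1/(1 − f) ≈ 1/0.3115 ≈ 3.2103.
Single-dose peak C₀ = D/Vd = 92/247 ≈ 0.372 μg/mL.
Cmax,ss = C₀/(1 − f) ≈ 0.372/0.3115 ≈ 1.194 μg/mL.
One interval later, Cmin,ss = Cmax,ss·e^(−kτ) ≈ 1.194 × 0.6885 ≈ 0.822 μg/mL.
Trough 0.8 μg/mL vs MEC 1 μg/mL: subtherapeutic.

0.8 μg/mL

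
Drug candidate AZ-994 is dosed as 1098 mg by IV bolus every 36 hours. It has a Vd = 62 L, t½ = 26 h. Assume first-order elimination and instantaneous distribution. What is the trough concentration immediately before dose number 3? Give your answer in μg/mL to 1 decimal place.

9.4 μg/mL

f = (1/2)^(τ/t½) = (1/2)^(36/26) ≈ 0.3830.
C₀ = D/Vd = 1098/62 ≈ 17.710 μg/mL.
Before the 3rd dose, 2 doses have been given. Superposition: Cmin = C₀·(f + f²).
≈ 17.710 × (0.3830 + 0.1467) ≈ 17.710 × 0.5297 ≈ 9.381 μg/mL.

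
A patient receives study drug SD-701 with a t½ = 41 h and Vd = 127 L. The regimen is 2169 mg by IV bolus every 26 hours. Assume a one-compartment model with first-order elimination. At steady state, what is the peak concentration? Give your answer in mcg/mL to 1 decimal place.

k = ln2/t½ = ln2/41 ≈ 0.016906 h⁻¹; fraction remaining f = e^(−kτ) = e^(−0.016906×26) ≈ 0.6443.
At steady state, accumulation factor R = 1/(1 − e^(−kτ)) ≈ 2.8114.
Single-dose peak C₀ = D/Vd = 2169/127 ≈ 17.079 mcg/mL.
Steady-state peak Cmax,ss = C₀·R ≈ 17.079 × 2.8114 ≈ 48.016 mcg/mL.

48.0 mcg/mL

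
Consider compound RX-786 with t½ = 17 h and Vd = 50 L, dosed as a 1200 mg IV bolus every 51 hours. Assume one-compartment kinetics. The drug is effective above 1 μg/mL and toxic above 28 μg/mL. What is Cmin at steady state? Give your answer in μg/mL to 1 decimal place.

τ = 51 h = 3 half-lives, so f = (1/2)^3 = 0.125.
Accumulation ratio R = 1/(1 − f) = 1/0.875 = 8/7.
Single-dose peak C₀ = D/Vd = 1200/50 = 24 μg/mL.
Steady-state peak Cmax,ss = C₀·R = 24 × 8/7 ≈ 27.429 μg/mL.
Steady-state trough Cmin,ss = Cmax,ss·f ≈ 27.429 × 0.125 ≈ 3.429 μg/mL.
Trough 3.4 μg/mL vs MEC 1 μg/mL: adequate.

3.4 μg/mL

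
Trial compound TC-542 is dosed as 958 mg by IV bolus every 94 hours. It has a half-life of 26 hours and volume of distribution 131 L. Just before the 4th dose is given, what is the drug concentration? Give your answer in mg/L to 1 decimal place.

0.6 mg/L

f = (1/2)^(τ/t½) = (1/2)^(94/26) ≈ 0.0816.
C₀ = D/Vd = 958/131 ≈ 7.313 mg/L.
Before the 4th dose, 3 doses have been given. Superposition: Cmin = C₀·(f + f² + … + f^3).
≈ 7.313 × (0.0816 + 0.0067 + 0.0005) ≈ 7.313 × 0.0888 ≈ 0.649 mg/L.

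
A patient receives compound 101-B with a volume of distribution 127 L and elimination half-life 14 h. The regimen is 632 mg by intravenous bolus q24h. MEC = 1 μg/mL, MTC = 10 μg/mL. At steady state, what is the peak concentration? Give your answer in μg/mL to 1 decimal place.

τ/t½ = 24/14 ≈ 1.7143, so fraction remaining f = (1/2)^(24/14) ≈ 0.3048.
At steady state, accumulation factor R = 1/(1 − e^(−kτ)) ≈ 1.4384.
Each bolus raises the concentration by D/Vd = 632/127 ≈ 4.976 μg/mL.
Steady-state peak Cmax,ss = C₀·R ≈ 4.976 × 1.4384 ≈ 7.157 μg/mL.
Peak 7.2 μg/mL vs MTC 10 μg/mL: below toxic threshold.

7.2 μg/mL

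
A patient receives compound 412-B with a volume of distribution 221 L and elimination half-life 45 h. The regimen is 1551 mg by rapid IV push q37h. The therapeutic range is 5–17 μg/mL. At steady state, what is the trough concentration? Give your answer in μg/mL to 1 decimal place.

9.1 μg/mL

Over one 37-h interval, 37/45 ≈ 0.82222 half-lives elapse, leaving f ≈ 0.5656 of each dose.
Accumulation ratio R = 1/(1 − f) ≈ 1/0.4344 ≈ 2.3020.
Each bolus raises the concentration by D/Vd = 1551/221 ≈ 7.018 μg/mL.
Steady-state peak Cmax,ss = C₀·R ≈ 7.018 × 2.3020 ≈ 16.155 μg/mL.
One interval later, Cmin,ss = Cmax,ss·e^(−kτ) ≈ 16.155 × 0.5656 ≈ 9.137 μg/mL.
Trough 9.1 μg/mL vs MEC 5 μg/mL: adequate.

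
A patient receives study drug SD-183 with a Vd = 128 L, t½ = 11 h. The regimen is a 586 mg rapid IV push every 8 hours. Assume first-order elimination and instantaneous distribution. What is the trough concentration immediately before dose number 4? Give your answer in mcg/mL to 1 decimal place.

f = (1/2)^(τ/t½) = (1/2)^(8/11) ≈ 0.6040.
C₀ = D/Vd = 586/128 ≈ 4.578 mcg/mL.
Before the 4th dose, 3 doses have been given. Superposition: Cmin = C₀·(f + f² + … + f^3).
≈ 4.578 × (0.6040 + 0.3648 + 0.2203) ≈ 4.578 × 1.1891 ≈ 5.444 mcg/mL.

5.4 mcg/mL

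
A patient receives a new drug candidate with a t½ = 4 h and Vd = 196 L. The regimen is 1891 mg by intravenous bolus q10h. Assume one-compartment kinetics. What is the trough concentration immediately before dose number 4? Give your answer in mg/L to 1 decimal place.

2.1 mg/L

f = (1/2)^(τ/t½) = (1/2)^(10/4) ≈ 0.1768.
C₀ = D/Vd = 1891/196 ≈ 9.648 mg/L.
Before the 4th dose, 3 doses have been given. Superposition: Cmin = C₀·(f + f² + … + f^3).
≈ 9.648 × (0.1768 + 0.0313 + 0.0055) ≈ 9.648 × 0.2136 ≈ 2.061 mg/L.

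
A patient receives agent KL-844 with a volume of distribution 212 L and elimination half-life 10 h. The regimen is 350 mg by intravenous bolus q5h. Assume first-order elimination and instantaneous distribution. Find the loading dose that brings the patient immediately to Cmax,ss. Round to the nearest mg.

f = (1/2)^(5/10) ≈ 0.707107; accumulation ratio R = 1/(1−f) ≈ 3.41422.
Loading dose to hit Cmax,ss on first dose: D_load = D_maint·R ≈ 350 × 3.41422 ≈ 1194.98 mg.

1195 mg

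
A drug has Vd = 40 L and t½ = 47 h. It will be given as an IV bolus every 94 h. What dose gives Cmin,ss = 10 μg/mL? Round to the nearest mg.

τ/t½ = 94/47 ≈ 2, so f = (1/2)^(94/47) ≈ 0.250000.
Cmin,ss = (D/Vd)·f/(1−f), so D = Cmin,ss·Vd·(1−f)/f.
D = 10 × 40 × (1−f)/f ≈ 10 × 40 × 3.00000 ≈ 1200.00 mg.

1200 mg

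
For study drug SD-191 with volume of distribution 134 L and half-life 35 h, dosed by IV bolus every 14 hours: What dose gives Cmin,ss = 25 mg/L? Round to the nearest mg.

τ/t½ = 14/35 ≈ 0.4, so f = (1/2)^(14/35) ≈ 0.757858.
Cmin,ss = (D/Vd)·f/(1−f), so D = Cmin,ss·Vd·(1−f)/f.
D = 25 × 134 × (1−f)/f ≈ 25 × 134 × 0.31951 ≈ 1070.36 mg.

1070 mg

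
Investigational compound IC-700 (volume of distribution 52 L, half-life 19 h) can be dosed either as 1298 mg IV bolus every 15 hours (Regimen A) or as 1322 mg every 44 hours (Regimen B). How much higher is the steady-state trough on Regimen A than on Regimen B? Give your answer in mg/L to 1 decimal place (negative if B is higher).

Regimen A: f = (1/2)^(15/19) ≈ 0.5786; Cmin,ss = (1298/52)·f/(1−f) ≈ 34.273 mg/L.
Regimen B: f = (1/2)^(44/19) ≈ 0.2009; Cmin,ss = (1322/52)·f/(1−f) ≈ 6.392 mg/L.
Difference ≈ 34.273 − 6.392 ≈ 27.881 mg/L.

27.9 mg/L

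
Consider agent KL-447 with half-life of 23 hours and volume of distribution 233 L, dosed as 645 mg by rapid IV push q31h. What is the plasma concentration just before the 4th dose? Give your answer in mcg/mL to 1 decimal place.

1.7 mcg/mL

f = (1/2)^(τ/t½) = (1/2)^(31/23) ≈ 0.3929.
C₀ = D/Vd = 645/233 ≈ 2.768 mcg/mL.
Before the 4th dose, 3 doses have been given. Superposition: Cmin = C₀·(f + f² + … + f^3).
≈ 2.768 × (0.3929 + 0.1544 + 0.0607) ≈ 2.768 × 0.6080 ≈ 1.683 mcg/mL.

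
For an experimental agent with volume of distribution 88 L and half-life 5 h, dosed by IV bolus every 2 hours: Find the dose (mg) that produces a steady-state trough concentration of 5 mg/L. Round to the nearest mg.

τ/t½ = 2/5 ≈ 0.4, so f = (1/2)^(2/5) ≈ 0.757858.
Cmin,ss = (D/Vd)·f/(1−f), so D = Cmin,ss·Vd·(1−f)/f.
D = 5 × 88 × (1−f)/f ≈ 5 × 88 × 0.31951 ≈ 140.58 mg.

141 mg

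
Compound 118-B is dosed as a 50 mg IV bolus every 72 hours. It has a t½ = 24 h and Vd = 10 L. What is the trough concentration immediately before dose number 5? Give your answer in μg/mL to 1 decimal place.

f = (1/2)^(τ/t½) = (1/2)^(72/24) ≈ 0.1250.
C₀ = D/Vd = 50/10 ≈ 5.000 μg/mL.
Before the 5th dose, 4 doses have been given. Superposition: Cmin = C₀·(f + f² + … + f^4).
≈ 5.000 × (0.1250 + 0.0156 + 0.0020 + 0.0002) ≈ 5.000 × 0.1428 ≈ 0.714 μg/mL.

0.7 μg/mL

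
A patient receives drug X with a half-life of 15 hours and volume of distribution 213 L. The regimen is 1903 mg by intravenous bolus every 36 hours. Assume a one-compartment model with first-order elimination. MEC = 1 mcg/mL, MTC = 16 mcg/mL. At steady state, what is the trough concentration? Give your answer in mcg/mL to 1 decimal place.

2.1 mcg/mL

Over one 36-h interval, 36/15 ≈ 2.4 half-lives elapse, leaving f ≈ 0.1895 of each dose.
Single-dose peak C₀ = D/Vd = 1903/213 ≈ 8.934 mcg/mL.
Steady-state trough Cmin,ss = C₀·f/(1−f) ≈ 8.934 × 0.1895/0.8105 ≈ 2.089 mcg/mL.
Trough 2.1 mcg/mL vs MEC 1 mcg/mL: adequate.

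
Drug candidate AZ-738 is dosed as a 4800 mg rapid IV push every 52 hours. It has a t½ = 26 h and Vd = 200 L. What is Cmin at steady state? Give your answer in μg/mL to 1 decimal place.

τ = 52 h = 2 half-lives, so f = (1/2)^2 = 0.25.
At steady state, R = 1/(1 − 0.25) = 4/3.
Single-dose peak C₀ = D/Vd = 4800/200 = 24 μg/mL.
Steady-state peak Cmax,ss = C₀·R = 24 × 4/3 ≈ 32.000 μg/mL.
Steady-state trough Cmin,ss = Cmax,ss·f ≈ 32.000 × 0.25 ≈ 8.000 μg/mL.

8.0 μg/mL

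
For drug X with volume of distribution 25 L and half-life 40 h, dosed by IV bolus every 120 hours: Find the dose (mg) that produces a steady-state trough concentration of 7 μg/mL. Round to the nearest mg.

1225 mg

τ/t½ = 120/40 ≈ 3, so f = (1/2)^(120/40) ≈ 0.125000.
Cmin,ss = (D/Vd)·f/(1−f), so D = Cmin,ss·Vd·(1−f)/f.
D = 7 × 25 × (1−f)/f ≈ 7 × 25 × 7.00000 ≈ 1225.00 mg.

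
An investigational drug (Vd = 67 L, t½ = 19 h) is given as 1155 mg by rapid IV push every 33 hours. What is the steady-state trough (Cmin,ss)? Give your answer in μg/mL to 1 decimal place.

Over one 33-h interval, 33/19 ≈ 1.7368 half-lives elapse, leaving f ≈ 0.3000 of each dose.
Accumulation ratio R = 1/(1 − f) ≈ 1/0.7000 ≈ 1.4286.
Single-dose peak C₀ = D/Vd = 1155/67 ≈ 17.239 μg/mL.
Steady-state peak Cmax,ss = C₀·R ≈ 17.239 × 1.4286 ≈ 24.628 μg/mL.
Steady-state trough Cmin,ss = Cmax,ss·f ≈ 24.628 × 0.3000 ≈ 7.388 μg/mL.

7.4 μg/mL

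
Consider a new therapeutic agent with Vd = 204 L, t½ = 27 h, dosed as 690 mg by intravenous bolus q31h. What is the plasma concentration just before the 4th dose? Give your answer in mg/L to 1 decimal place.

2.5 mg/L

f = (1/2)^(τ/t½) = (1/2)^(31/27) ≈ 0.4512.
C₀ = D/Vd = 690/204 ≈ 3.382 mg/L.
Before the 4th dose, 3 doses have been given. Superposition: Cmin = C₀·(f + f² + … + f^3).
≈ 3.382 × (0.4512 + 0.2036 + 0.0919) ≈ 3.382 × 0.7467 ≈ 2.525 mg/L.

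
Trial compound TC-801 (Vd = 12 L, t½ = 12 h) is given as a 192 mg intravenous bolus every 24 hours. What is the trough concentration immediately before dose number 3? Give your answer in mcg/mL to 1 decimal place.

5.0 mcg/mL

f = (1/2)^(τ/t½) = (1/2)^(24/12) ≈ 0.2500.
C₀ = D/Vd = 192/12 ≈ 16.000 mcg/mL.
Before the 3rd dose, 2 doses have been given. Superposition: Cmin = C₀·(f + f²).
≈ 16.000 × (0.2500 + 0.0625) ≈ 16.000 × 0.3125 ≈ 5.000 mcg/mL.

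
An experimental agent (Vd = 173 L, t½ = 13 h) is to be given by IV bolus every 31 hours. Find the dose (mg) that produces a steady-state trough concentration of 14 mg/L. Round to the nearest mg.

10226 mg

τ/t½ = 31/13 ≈ 2.3846, so f = (1/2)^(31/13) ≈ 0.191496.
Cmin,ss = (D/Vd)·f/(1−f), so D = Cmin,ss·Vd·(1−f)/f.
D = 14 × 173 × (1−f)/f ≈ 14 × 173 × 4.22204 ≈ 10225.78 mg.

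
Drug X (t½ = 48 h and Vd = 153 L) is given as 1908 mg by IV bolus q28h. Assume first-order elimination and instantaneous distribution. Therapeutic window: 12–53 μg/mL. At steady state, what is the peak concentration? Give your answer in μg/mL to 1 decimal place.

k = ln2/t½ = ln2/48 ≈ 0.014441 h⁻¹; fraction remaining f = e^(−kτ) = e^(−0.014441×28) ≈ 0.6674.
Accumulation ratio R = 1/(1 − f) ≈ 1/0.3326 ≈ 3.0066.
Single-dose peak C₀ = D/Vd = 1908/153 ≈ 12.471 μg/mL.
Steady-state peak Cmax,ss = C₀·R ≈ 12.471 × 3.0066 ≈ 37.495 μg/mL.
Peak 37.5 μg/mL vs MTC 53 μg/mL: below toxic threshold.

37.5 μg/mL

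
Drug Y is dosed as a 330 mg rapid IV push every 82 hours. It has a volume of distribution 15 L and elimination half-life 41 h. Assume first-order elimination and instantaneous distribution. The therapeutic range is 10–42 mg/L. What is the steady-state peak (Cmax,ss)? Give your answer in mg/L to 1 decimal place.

τ = 82 h = 2 half-lives, so f = (1/2)^2 = 0.25.
Accumulation ratio R = 1/(1 − f) = 1/0.75 = 4/3.
Single-dose peak C₀ = D/Vd = 330/15 = 22 mg/L.
Steady-state peak Cmax,ss = C₀·R = 22 × 4/3 ≈ 29.333 mg/L.
Peak 29.3 mg/L vs MTC 42 mg/L: below toxic threshold.

29.3 mg/L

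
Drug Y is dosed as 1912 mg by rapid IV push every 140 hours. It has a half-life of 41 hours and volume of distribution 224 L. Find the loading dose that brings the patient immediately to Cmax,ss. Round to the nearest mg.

f = (1/2)^(140/41) ≈ 0.093776; accumulation ratio R = 1/(1−f) ≈ 1.10348.
Loading dose to hit Cmax,ss on first dose: D_load = D_maint·R ≈ 1912 × 1.10348 ≈ 2109.85 mg.

2110 mg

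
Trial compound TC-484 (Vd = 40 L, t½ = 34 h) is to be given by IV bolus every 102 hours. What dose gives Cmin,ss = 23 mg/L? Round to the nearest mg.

τ/t½ = 102/34 ≈ 3, so f = (1/2)^(102/34) ≈ 0.125000.
Cmin,ss = (D/Vd)·f/(1−f), so D = Cmin,ss·Vd·(1−f)/f.
D = 23 × 40 × (1−f)/f ≈ 23 × 40 × 7.00000 ≈ 6440.00 mg.

6440 mg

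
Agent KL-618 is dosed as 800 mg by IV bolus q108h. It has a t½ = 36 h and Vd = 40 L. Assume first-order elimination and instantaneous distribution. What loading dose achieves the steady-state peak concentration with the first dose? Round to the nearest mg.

f = (1/2)^(108/36) ≈ 0.125000; accumulation ratio R = 1/(1−f) ≈ 1.14286.
Loading dose to hit Cmax,ss on first dose: D_load = D_maint·R ≈ 800 × 1.14286 ≈ 914.29 mg.

914 mg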